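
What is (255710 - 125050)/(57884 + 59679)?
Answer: 130660/117563 ≈ 1.1114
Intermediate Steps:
(255710 - 125050)/(57884 + 59679) = 130660/117563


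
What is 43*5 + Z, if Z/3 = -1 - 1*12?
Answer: 176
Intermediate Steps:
Z = -39 (Z = 3*(-1 - 1*12) = 3*(-1 - 12) = 3*(-13) = -39)
43*5 + Z = 43*5 - 39 = 215 - 39 = 176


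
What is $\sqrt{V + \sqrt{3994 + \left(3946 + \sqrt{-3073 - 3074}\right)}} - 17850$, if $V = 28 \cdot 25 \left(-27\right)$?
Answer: $-17850 + \sqrt{-18900 + \sqrt{7940 + 3 i \sqrt{683}}} \approx -17850.0 + 137.15 i$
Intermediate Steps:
$V = -18900$ ($V = 700 \left(-27\right) = -18900$)
$\sqrt{V + \sqrt{3994 + \left(3946 + \sqrt{-3073 - 3074}\right)}} - 17850 = \sqrt{-18900 + \sqrt{3994 + \left(3946 + \sqrt{-3073 - 3074}\right)}} - 17850 = \sqrt{-18900 + \sqrt{3994 + \left(3946 + \sqrt{-6147}\right)}} - 17850 = \sqrt{-18900 + \sqrt{3994 + \left(3946 + 3 i \sqrt{683}\right)}} - 17850 = \sqrt{-18900 + \sqrt{7940 + 3 i \sqrt{683}}} - 17850 = -17850 + \sqrt{-18900 + \sqrt{7940 + 3 i \sqrt{683}}}$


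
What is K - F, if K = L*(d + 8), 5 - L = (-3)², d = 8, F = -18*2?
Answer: -28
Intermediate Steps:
F = -36
L = -4 (L = 5 - 1*(-3)² = 5 - 1*9 = 5 - 9 = -4)
K = -64 (K = -4*(8 + 8) = -4*16 = -64)
K - F = -64 - 1*(-36) = -64 + 36 = -28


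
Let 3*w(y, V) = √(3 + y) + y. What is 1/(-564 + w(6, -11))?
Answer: -1/561 ≈ -0.0017825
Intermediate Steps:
w(y, V) = y/3 + √(3 + y)/3 (w(y, V) = (√(3 + y) + y)/3 = (y + √(3 + y))/3 = y/3 + √(3 + y)/3)
1/(-564 + w(6, -11)) = 1/(-564 + ((⅓)*6 + √(3 + 6)/3)) = 1/(-564 + (2 + √9/3)) = 1/(-564 + (2 + (⅓)*3)) = 1/(-564 + (2 + 1)) = 1/(-564 + 3) = 1/(-561) = -1/561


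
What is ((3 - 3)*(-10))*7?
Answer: 0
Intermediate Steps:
((3 - 3)*(-10))*7 = (0*(-10))*7 = 0*7 = 0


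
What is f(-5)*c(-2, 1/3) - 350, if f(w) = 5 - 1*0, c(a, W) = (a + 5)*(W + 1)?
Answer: -330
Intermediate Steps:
c(a, W) = (1 + W)*(5 + a) (c(a, W) = (5 + a)*(1 + W) = (1 + W)*(5 + a))
f(w) = 5 (f(w) = 5 + 0 = 5)
f(-5)*c(-2, 1/3) - 350 = 5*(5 - 2 + 5/3 - 2/3) - 350 = 5*(5 - 2 + 5*(⅓) + (⅓)*(-2)) - 350 = 5*(5 - 2 + 5/3 - ⅔) - 350 = 5*4 - 350 = 20 - 350 = -330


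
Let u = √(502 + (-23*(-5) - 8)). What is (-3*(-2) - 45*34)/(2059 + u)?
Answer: -27051/36542 + 381*√609/1059718 ≈ -0.73140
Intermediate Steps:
u = √609 (u = √(502 + (115 - 8)) = √(502 + 107) = √609 ≈ 24.678)
(-3*(-2) - 45*34)/(2059 + u) = (-3*(-2) - 45*34)/(2059 + √609) = (6 - 1530)/(2059 + √609) = -1524/(2059 + √609)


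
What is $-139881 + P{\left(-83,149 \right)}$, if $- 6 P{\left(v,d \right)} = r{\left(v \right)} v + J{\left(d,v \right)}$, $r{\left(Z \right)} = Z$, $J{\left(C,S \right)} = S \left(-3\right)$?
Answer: $- \frac{423212}{3} \approx -1.4107 \cdot 10^{5}$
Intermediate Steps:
$J{\left(C,S \right)} = - 3 S$
$P{\left(v,d \right)} = \frac{v}{2} - \frac{v^{2}}{6}$ ($P{\left(v,d \right)} = - \frac{v v - 3 v}{6} = - \frac{v^{2} - 3 v}{6} = \frac{v}{2} - \frac{v^{2}}{6}$)
$-139881 + P{\left(-83,149 \right)} = -139881 + \frac{1}{6} \left(-83\right) \left(3 - -83\right) = -139881 + \frac{1}{6} \left(-83\right) \left(3 + 83\right) = -139881 + \frac{1}{6} \left(-83\right) 86 = -139881 - \frac{3569}{3} = - \frac{423212}{3}$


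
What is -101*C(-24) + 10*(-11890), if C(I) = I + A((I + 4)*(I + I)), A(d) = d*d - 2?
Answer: -93197874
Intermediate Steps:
A(d) = -2 + d² (A(d) = d² - 2 = -2 + d²)
C(I) = -2 + I + 4*I²*(4 + I)² (C(I) = I + (-2 + ((I + 4)*(I + I))²) = I + (-2 + ((4 + I)*(2*I))²) = I + (-2 + (2*I*(4 + I))²) = I + (-2 + 4*I²*(4 + I)²) = -2 + I + 4*I²*(4 + I)²)
-101*C(-24) + 10*(-11890) = -101*(-2 - 24 + 4*(-24)²*(4 - 24)²) + 10*(-11890) = -101*(-2 - 24 + 4*576*(-20)²) - 118900 = -101*(-2 - 24 + 4*576*400) - 118900 = -101*(-2 - 24 + 921600) - 118900 = -101*921574 - 118900 = -93078974 - 118900 = -93197874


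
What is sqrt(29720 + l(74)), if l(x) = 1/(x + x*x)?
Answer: sqrt(36618012222)/1110 ≈ 172.40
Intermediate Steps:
l(x) = 1/(x + x**2)
sqrt(29720 + l(74)) = sqrt(29720 + 1/(74*(1 + 74))) = sqrt(29720 + (1/74)/75) = sqrt(29720 + (1/74)*(1/75)) = sqrt(29720 + 1/5550) = sqrt(164946001/5550) = sqrt(36618012222)/1110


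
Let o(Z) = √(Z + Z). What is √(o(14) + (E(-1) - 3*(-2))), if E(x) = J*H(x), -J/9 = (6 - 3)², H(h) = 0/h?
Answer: √(6 + 2*√7) ≈ 3.3603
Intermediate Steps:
H(h) = 0
J = -81 (J = -9*(6 - 3)² = -9*3² = -9*9 = -81)
o(Z) = √2*√Z (o(Z) = √(2*Z) = √2*√Z)
E(x) = 0 (E(x) = -81*0 = 0)
√(o(14) + (E(-1) - 3*(-2))) = √(√2*√14 + (0 - 3*(-2))) = √(2*√7 + (0 + 6)) = √(2*√7 + 6) = √(6 + 2*√7)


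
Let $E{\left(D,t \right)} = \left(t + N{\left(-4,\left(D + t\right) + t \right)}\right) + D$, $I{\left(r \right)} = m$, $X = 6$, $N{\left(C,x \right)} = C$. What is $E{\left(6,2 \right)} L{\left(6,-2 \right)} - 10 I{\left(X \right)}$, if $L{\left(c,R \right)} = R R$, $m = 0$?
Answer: $16$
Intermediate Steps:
$I{\left(r \right)} = 0$
$L{\left(c,R \right)} = R^{2}$
$E{\left(D,t \right)} = -4 + D + t$ ($E{\left(D,t \right)} = \left(t - 4\right) + D = \left(-4 + t\right) + D = -4 + D + t$)
$E{\left(6,2 \right)} L{\left(6,-2 \right)} - 10 I{\left(X \right)} = \left(-4 + 6 + 2\right) \left(-2\right)^{2} - 0 = 4 \cdot 4 + 0 = 16 + 0 = 16$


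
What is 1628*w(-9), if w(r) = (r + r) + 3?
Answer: -24420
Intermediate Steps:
w(r) = 3 + 2*r (w(r) = 2*r + 3 = 3 + 2*r)
1628*w(-9) = 1628*(3 + 2*(-9)) = 1628*(3 - 18) = 1628*(-15) = -24420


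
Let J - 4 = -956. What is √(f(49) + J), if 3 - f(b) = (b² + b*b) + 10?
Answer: I*√5761 ≈ 75.901*I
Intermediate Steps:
J = -952 (J = 4 - 956 = -952)
f(b) = -7 - 2*b² (f(b) = 3 - ((b² + b*b) + 10) = 3 - ((b² + b²) + 10) = 3 - (2*b² + 10) = 3 - (10 + 2*b²) = 3 + (-10 - 2*b²) = -7 - 2*b²)
√(f(49) + J) = √((-7 - 2*49²) - 952) = √((-7 - 2*2401) - 952) = √((-7 - 4802) - 952) = √(-4809 - 952) = √(-5761) = I*√5761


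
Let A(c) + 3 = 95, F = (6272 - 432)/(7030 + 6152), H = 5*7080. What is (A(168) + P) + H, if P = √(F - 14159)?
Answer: 35492 + I*√3639442911/507 ≈ 35492.0 + 118.99*I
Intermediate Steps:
H = 35400
F = 2920/6591 (F = 5840/13182 = 5840*(1/13182) = 2920/6591 ≈ 0.44303)
A(c) = 92 (A(c) = -3 + 95 = 92)
P = I*√3639442911/507 (P = √(2920/6591 - 14159) = √(-93319049/6591) = I*√3639442911/507 ≈ 118.99*I)
(A(168) + P) + H = (92 + I*√3639442911/507) + 35400 = 35492 + I*√3639442911/507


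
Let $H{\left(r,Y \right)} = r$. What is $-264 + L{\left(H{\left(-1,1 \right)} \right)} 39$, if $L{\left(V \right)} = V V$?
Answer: $-225$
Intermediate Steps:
$L{\left(V \right)} = V^{2}$
$-264 + L{\left(H{\left(-1,1 \right)} \right)} 39 = -264 + \left(-1\right)^{2} \cdot 39 = -264 + 1 \cdot 39 = -264 + 39 = -225$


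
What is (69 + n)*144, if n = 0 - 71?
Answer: -288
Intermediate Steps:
n = -71
(69 + n)*144 = (69 - 71)*144 = -2*144 = -288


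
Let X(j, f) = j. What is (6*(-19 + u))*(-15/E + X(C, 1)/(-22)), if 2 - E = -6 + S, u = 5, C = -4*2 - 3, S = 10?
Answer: -672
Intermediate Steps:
C = -11 (C = -8 - 3 = -11)
E = -2 (E = 2 - (-6 + 10) = 2 - 1*4 = 2 - 4 = -2)
(6*(-19 + u))*(-15/E + X(C, 1)/(-22)) = (6*(-19 + 5))*(-15/(-2) - 11/(-22)) = (6*(-14))*(-15*(-½) - 11*(-1/22)) = -84*(15/2 + ½) = -84*8 = -672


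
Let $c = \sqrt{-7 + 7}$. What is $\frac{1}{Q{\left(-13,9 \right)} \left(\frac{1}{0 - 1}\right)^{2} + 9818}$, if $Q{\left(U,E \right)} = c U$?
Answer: $\frac{1}{9818} \approx 0.00010185$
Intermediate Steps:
$c = 0$ ($c = \sqrt{0} = 0$)
$Q{\left(U,E \right)} = 0$ ($Q{\left(U,E \right)} = 0 U = 0$)
$\frac{1}{Q{\left(-13,9 \right)} \left(\frac{1}{0 - 1}\right)^{2} + 9818} = \frac{1}{0 \left(\frac{1}{0 - 1}\right)^{2} + 9818} = \frac{1}{0 \left(\frac{1}{-1}\right)^{2} + 9818} = \frac{1}{0 \left(-1\right)^{2} + 9818} = \frac{1}{0 \cdot 1 + 9818} = \frac{1}{0 + 9818} = \frac{1}{9818}$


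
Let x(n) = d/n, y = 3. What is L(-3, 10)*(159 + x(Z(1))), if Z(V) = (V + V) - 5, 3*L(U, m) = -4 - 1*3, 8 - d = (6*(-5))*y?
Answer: -2653/9 ≈ -294.78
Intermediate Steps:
d = 98 (d = 8 - 6*(-5)*3 = 8 - (-30)*3 = 8 - 1*(-90) = 8 + 90 = 98)
L(U, m) = -7/3 (L(U, m) = (-4 - 1*3)/3 = (-4 - 3)/3 = (1/3)*(-7) = -7/3)
Z(V) = -5 + 2*V (Z(V) = 2*V - 5 = -5 + 2*V)
x(n) = 98/n
L(-3, 10)*(159 + x(Z(1))) = -7*(159 + 98/(-5 + 2*1))/3 = -7*(159 + 98/(-5 + 2))/3 = -7*(159 + 98/(-3))/3 = -7*(159 + 98*(-1/3))/3 = -7*(159 - 98/3)/3 = -7/3*379/3 = -2653/9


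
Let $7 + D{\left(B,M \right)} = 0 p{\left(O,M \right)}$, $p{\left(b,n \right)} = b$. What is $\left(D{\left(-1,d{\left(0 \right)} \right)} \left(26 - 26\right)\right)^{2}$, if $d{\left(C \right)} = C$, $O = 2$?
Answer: $0$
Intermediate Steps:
$D{\left(B,M \right)} = -7$ ($D{\left(B,M \right)} = -7 + 0 \cdot 2 = -7 + 0 = -7$)
$\left(D{\left(-1,d{\left(0 \right)} \right)} \left(26 - 26\right)\right)^{2} = \left(- 7 \left(26 - 26\right)\right)^{2} = \left(\left(-7\right) 0\right)^{2} = 0^{2} = 0$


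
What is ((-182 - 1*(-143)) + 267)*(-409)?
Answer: -93252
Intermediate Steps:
((-182 - 1*(-143)) + 267)*(-409) = ((-182 + 143) + 267)*(-409) = (-39 + 267)*(-409) = 228*(-409) = -93252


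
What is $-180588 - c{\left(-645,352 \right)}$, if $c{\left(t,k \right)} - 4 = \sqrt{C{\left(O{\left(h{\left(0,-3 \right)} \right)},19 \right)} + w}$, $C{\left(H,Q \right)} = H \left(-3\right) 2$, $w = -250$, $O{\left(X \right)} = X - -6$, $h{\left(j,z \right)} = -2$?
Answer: $-180592 - i \sqrt{274} \approx -1.8059 \cdot 10^{5} - 16.553 i$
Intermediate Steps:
$O{\left(X \right)} = 6 + X$ ($O{\left(X \right)} = X + 6 = 6 + X$)
$C{\left(H,Q \right)} = - 6 H$ ($C{\left(H,Q \right)} = - 3 H 2 = - 6 H$)
$c{\left(t,k \right)} = 4 + i \sqrt{274}$ ($c{\left(t,k \right)} = 4 + \sqrt{- 6 \left(6 - 2\right) - 250} = 4 + \sqrt{\left(-6\right) 4 - 250} = 4 + \sqrt{-24 - 250} = 4 + \sqrt{-274} = 4 + i \sqrt{274}$)
$-180588 - c{\left(-645,352 \right)} = -180588 - \left(4 + i \sqrt{274}\right) = -180592 - i \sqrt{274}$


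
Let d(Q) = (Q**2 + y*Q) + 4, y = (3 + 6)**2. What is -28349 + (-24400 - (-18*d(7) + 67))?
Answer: -41656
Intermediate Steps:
y = 81 (y = 9**2 = 81)
d(Q) = 4 + Q**2 + 81*Q (d(Q) = (Q**2 + 81*Q) + 4 = 4 + Q**2 + 81*Q)
-28349 + (-24400 - (-18*d(7) + 67)) = -28349 + (-24400 - (-18*(4 + 7**2 + 81*7) + 67)) = -28349 + (-24400 - (-18*(4 + 49 + 567) + 67)) = -28349 + (-24400 - (-18*620 + 67)) = -28349 + (-24400 - (-11160 + 67)) = -28349 + (-24400 - 1*(-11093)) = -28349 + (-24400 + 11093) = -28349 - 13307 = -41656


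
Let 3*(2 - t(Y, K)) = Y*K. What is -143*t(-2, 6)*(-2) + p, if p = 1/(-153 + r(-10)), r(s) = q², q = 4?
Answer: 235091/137 ≈ 1716.0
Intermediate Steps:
t(Y, K) = 2 - K*Y/3 (t(Y, K) = 2 - Y*K/3 = 2 - K*Y/3)
r(s) = 16 (r(s) = 4² = 16)
p = -1/137 (p = 1/(-153 + 16) = 1/(-137) = -1/137 ≈ -0.0072993)
-143*t(-2, 6)*(-2) + p = -143*(2 - ⅓*6*(-2))*(-2) - 1/137 = -143*(2 + 4)*(-2) - 1/137 = -858*(-2) - 1/137 = -143*(-12) - 1/137 = 1716 - 1/137 = 235091/137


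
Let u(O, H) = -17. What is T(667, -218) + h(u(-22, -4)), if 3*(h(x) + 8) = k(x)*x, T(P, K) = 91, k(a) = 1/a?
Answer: 250/3 ≈ 83.333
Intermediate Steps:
h(x) = -23/3 (h(x) = -8 + (x/x)/3 = -8 + (⅓)*1 = -8 + ⅓ = -23/3)
T(667, -218) + h(u(-22, -4)) = 91 - 23/3 = 250/3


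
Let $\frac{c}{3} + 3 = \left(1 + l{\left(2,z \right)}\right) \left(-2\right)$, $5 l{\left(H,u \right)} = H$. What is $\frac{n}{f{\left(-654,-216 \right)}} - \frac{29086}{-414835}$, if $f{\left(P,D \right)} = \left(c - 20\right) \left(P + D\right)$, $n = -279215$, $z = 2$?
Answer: $- \frac{114881754257}{13497901230} \approx -8.5111$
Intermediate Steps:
$l{\left(H,u \right)} = \frac{H}{5}$
$c = - \frac{87}{5}$ ($c = -9 + 3 \left(1 + \frac{1}{5} \cdot 2\right) \left(-2\right) = -9 + 3 \left(1 + \frac{2}{5}\right) \left(-2\right) = -9 + 3 \cdot \frac{7}{5} \left(-2\right) = -9 + 3 \left(- \frac{14}{5}\right) = -9 - \frac{42}{5} = - \frac{87}{5} \approx -17.4$)
$f{\left(P,D \right)} = - \frac{187 D}{5} - \frac{187 P}{5}$ ($f{\left(P,D \right)} = \left(- \frac{87}{5} - 20\right) \left(P + D\right) = - \frac{187 \left(D + P\right)}{5} = - \frac{187 D}{5} - \frac{187 P}{5}$)
$\frac{n}{f{\left(-654,-216 \right)}} - \frac{29086}{-414835} = - \frac{279215}{\left(- \frac{187}{5}\right) \left(-216\right) - - \frac{122298}{5}} - \frac{29086}{-414835} = - \frac{279215}{\frac{40392}{5} + \frac{122298}{5}} - - \frac{29086}{414835} = - \frac{279215}{32538} + \frac{29086}{414835} = - \frac{114881754257}{13497901230}$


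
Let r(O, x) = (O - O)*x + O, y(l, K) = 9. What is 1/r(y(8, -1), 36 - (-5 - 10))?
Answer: 1/9 ≈ 0.11111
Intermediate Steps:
r(O, x) = O (r(O, x) = 0*x + O = 0 + O = O)
1/r(y(8, -1), 36 - (-5 - 10)) = 1/9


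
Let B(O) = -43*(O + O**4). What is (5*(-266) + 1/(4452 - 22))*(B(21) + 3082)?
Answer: 24629622578548/2215 ≈ 1.1119e+10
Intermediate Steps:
B(O) = -43*O - 43*O**4
(5*(-266) + 1/(4452 - 22))*(B(21) + 3082) = (5*(-266) + 1/(4452 - 22))*(-43*21*(1 + 21**3) + 3082) = (-1330 + 1/4430)*(-43*21*(1 + 9261) + 3082) = (-1330 + 1/4430)*(-43*21*9262 + 3082) = -5891899*(-8363586 + 3082)/4430 = -5891899/4430*(-8360504) = 24629622578548/2215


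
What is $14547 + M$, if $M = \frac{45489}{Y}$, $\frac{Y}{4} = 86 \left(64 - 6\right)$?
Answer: $\frac{290287233}{19952} \approx 14549.0$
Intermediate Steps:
$Y = 19952$ ($Y = 4 \cdot 86 \left(64 - 6\right) = 4 \cdot 86 \cdot 58 = 4 \cdot 4988 = 19952$)
$M = \frac{45489}{19952} \approx 2.2799$
$14547 + M = 14547 + \frac{45489}{19952} = \frac{290287233}{19952}$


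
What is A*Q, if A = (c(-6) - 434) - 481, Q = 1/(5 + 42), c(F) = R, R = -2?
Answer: -917/47 ≈ -19.511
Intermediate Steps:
c(F) = -2
Q = 1/47 ≈ 0.021277
A = -917 (A = (-2 - 434) - 481 = -436 - 481 = -917)
A*Q = -917*1/47 = -917/47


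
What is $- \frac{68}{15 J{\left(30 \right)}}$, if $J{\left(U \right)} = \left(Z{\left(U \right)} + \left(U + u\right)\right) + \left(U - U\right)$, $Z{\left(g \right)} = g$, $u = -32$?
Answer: $- \frac{17}{105} \approx -0.1619$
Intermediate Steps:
$J{\left(U \right)} = -32 + 2 U$ ($J{\left(U \right)} = \left(U + \left(U - 32\right)\right) + \left(U - U\right) = \left(U + \left(-32 + U\right)\right) + 0 = \left(-32 + 2 U\right) + 0 = -32 + 2 U$)
$- \frac{68}{15 J{\left(30 \right)}} = - \frac{68}{15 \left(-32 + 2 \cdot 30\right)} = - \frac{68}{15 \left(-32 + 60\right)} = - \frac{68}{15 \cdot 28} = - \frac{68}{420} = \left(-68\right) \frac{1}{420} = - \frac{17}{105}$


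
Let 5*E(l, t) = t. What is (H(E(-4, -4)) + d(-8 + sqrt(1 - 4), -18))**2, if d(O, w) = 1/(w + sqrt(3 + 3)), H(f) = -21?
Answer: 7472737/16854 + 372*sqrt(6)/2809 ≈ 443.71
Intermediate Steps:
E(l, t) = t/5
d(O, w) = 1/(w + sqrt(6))
(H(E(-4, -4)) + d(-8 + sqrt(1 - 4), -18))**2 = (-21 + 1/(-18 + sqrt(6)))**2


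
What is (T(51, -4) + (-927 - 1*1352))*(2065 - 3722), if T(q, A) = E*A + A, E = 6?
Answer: 3822699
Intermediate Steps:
T(q, A) = 7*A (T(q, A) = 6*A + A = 7*A)
(T(51, -4) + (-927 - 1*1352))*(2065 - 3722) = (7*(-4) + (-927 - 1*1352))*(2065 - 3722) = (-28 + (-927 - 1352))*(-1657) = (-28 - 2279)*(-1657) = -2307*(-1657) = 3822699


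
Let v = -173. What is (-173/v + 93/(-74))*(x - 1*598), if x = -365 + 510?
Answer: 8607/74 ≈ 116.31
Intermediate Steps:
x = 145
(-173/v + 93/(-74))*(x - 1*598) = (-173/(-173) + 93/(-74))*(145 - 1*598) = (-173*(-1/173) + 93*(-1/74))*(145 - 598) = (1 - 93/74)*(-453) = -19/74*(-453) = 8607/74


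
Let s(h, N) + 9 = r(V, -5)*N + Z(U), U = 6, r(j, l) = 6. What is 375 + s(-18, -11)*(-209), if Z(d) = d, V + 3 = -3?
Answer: 14796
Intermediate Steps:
V = -6 (V = -3 - 3 = -6)
s(h, N) = -3 + 6*N (s(h, N) = -9 + (6*N + 6) = -9 + (6 + 6*N) = -3 + 6*N)
375 + s(-18, -11)*(-209) = 375 + (-3 + 6*(-11))*(-209) = 375 + (-3 - 66)*(-209) = 375 - 69*(-209) = 375 + 14421 = 14796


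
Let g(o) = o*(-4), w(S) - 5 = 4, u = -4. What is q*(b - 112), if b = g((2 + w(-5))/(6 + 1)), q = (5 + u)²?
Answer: -828/7 ≈ -118.29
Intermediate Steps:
w(S) = 9 (w(S) = 5 + 4 = 9)
q = 1 (q = (5 - 4)² = 1² = 1)
g(o) = -4*o
b = -44/7 (b = -4*(2 + 9)/(6 + 1) = -44/7 ≈ -6.2857)
q*(b - 112) = 1*(-44/7 - 112) = 1*(-828/7) = -828/7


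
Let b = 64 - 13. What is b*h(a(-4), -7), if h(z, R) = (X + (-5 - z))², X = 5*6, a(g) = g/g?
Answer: 29376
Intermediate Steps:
a(g) = 1
X = 30
b = 51
h(z, R) = (25 - z)² (h(z, R) = (30 + (-5 - z))² = (25 - z)²)
b*h(a(-4), -7) = 51*(-25 + 1)² = 51*(-24)² = 51*576 = 29376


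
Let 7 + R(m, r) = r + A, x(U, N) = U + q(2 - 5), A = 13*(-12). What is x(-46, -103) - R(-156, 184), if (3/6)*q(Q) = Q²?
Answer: -49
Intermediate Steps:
A = -156
q(Q) = 2*Q²
x(U, N) = 18 + U (x(U, N) = U + 2*(2 - 5)² = U + 2*(-3)² = U + 2*9 = U + 18 = 18 + U)
R(m, r) = -163 + r (R(m, r) = -7 + (r - 156) = -7 + (-156 + r) = -163 + r)
x(-46, -103) - R(-156, 184) = (18 - 46) - (-163 + 184) = -28 - 1*21 = -28 - 21 = -49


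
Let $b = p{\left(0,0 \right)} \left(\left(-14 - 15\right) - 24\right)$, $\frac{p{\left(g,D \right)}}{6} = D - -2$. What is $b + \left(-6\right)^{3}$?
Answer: $-852$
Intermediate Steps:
$p{\left(g,D \right)} = 12 + 6 D$ ($p{\left(g,D \right)} = 6 \left(D - -2\right) = 6 \left(D + 2\right) = 6 \left(2 + D\right) = 12 + 6 D$)
$b = -636$ ($b = \left(12 + 6 \cdot 0\right) \left(\left(-14 - 15\right) - 24\right) = \left(12 + 0\right) \left(\left(-14 - 15\right) - 24\right) = 12 \left(-29 - 24\right) = 12 \left(-53\right) = -636$)
$b + \left(-6\right)^{3} = -636 + \left(-6\right)^{3} = -636 - 216 = -852$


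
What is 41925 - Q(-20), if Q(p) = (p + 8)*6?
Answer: 41997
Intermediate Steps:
Q(p) = 48 + 6*p (Q(p) = (8 + p)*6 = 48 + 6*p)
41925 - Q(-20) = 41925 - (48 + 6*(-20)) = 41925 - (48 - 120) = 41925 - 1*(-72) = 41925 + 72 = 41997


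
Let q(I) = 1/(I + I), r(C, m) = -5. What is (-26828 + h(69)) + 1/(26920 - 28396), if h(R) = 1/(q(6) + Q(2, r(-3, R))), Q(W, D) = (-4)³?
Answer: -30371782655/1132092 ≈ -26828.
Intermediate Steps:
Q(W, D) = -64
q(I) = 1/(2*I)
h(R) = -12/767 (h(R) = 1/((½)/6 - 64) = 1/((½)*(⅙) - 64) = 1/(1/12 - 64) = 1/(-767/12) = -12/767)
(-26828 + h(69)) + 1/(26920 - 28396) = (-26828 - 12/767) + 1/(26920 - 28396) = -20577088/767 + 1/(-1476) = -20577088/767 - 1/1476 = -30371782655/1132092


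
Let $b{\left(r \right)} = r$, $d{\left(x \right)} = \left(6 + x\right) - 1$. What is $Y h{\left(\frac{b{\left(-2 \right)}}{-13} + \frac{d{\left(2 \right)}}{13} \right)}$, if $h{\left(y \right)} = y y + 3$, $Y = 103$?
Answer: $\frac{60564}{169} \approx 358.37$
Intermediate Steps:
$d{\left(x \right)} = 5 + x$
$h{\left(y \right)} = 3 + y^{2}$ ($h{\left(y \right)} = y^{2} + 3 = 3 + y^{2}$)
$Y h{\left(\frac{b{\left(-2 \right)}}{-13} + \frac{d{\left(2 \right)}}{13} \right)} = 103 \left(3 + \left(- \frac{2}{-13} + \frac{5 + 2}{13}\right)^{2}\right) = 103 \left(3 + \left(\left(-2\right) \left(- \frac{1}{13}\right) + 7 \cdot \frac{1}{13}\right)^{2}\right) = 103 \left(3 + \left(\frac{2}{13} + \frac{7}{13}\right)^{2}\right) = 103 \left(3 + \left(\frac{9}{13}\right)^{2}\right) = 103 \left(3 + \frac{81}{169}\right) = 103 \cdot \frac{588}{169} = \frac{60564}{169}$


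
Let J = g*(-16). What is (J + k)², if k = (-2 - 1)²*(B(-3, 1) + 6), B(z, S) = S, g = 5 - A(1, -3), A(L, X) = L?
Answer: 1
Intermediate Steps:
g = 4 (g = 5 - 1*1 = 5 - 1 = 4)
J = -64 (J = 4*(-16) = -64)
k = 63 (k = (-2 - 1)²*(1 + 6) = (-3)²*7 = 9*7 = 63)
(J + k)² = (-64 + 63)² = (-1)² = 1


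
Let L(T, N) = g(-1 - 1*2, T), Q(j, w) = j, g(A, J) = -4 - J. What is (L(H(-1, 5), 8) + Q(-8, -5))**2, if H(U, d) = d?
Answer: 289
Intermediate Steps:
L(T, N) = -4 - T
(L(H(-1, 5), 8) + Q(-8, -5))**2 = ((-4 - 1*5) - 8)**2 = ((-4 - 5) - 8)**2 = (-9 - 8)**2 = (-17)**2 = 289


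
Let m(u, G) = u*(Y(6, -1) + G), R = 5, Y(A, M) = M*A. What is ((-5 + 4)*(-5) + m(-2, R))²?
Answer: 49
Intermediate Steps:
Y(A, M) = A*M
m(u, G) = u*(-6 + G) (m(u, G) = u*(6*(-1) + G) = u*(-6 + G))
((-5 + 4)*(-5) + m(-2, R))² = ((-5 + 4)*(-5) - 2*(-6 + 5))² = (-1*(-5) - 2*(-1))² = (5 + 2)² = 7² = 49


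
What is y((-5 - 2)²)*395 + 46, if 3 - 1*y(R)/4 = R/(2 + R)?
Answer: 166666/51 ≈ 3268.0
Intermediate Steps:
y(R) = 12 - 4*R/(2 + R)
y((-5 - 2)²)*395 + 46 = (8*(3 + (-5 - 2)²)/(2 + (-5 - 2)²))*395 + 46 = (8*(3 + (-7)²)/(2 + (-7)²))*395 + 46 = (8*(3 + 49)/(2 + 49))*395 + 46 = (8*52/51)*395 + 46 = (8*(1/51)*52)*395 + 46 = (416/51)*395 + 46 = 164320/51 + 46 = 166666/51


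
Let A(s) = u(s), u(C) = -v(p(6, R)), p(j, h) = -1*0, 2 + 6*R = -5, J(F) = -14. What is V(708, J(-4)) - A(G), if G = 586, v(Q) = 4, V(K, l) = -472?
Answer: -468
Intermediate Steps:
R = -7/6 (R = -⅓ + (⅙)*(-5) = -⅓ - ⅚ = -7/6 ≈ -1.1667)
p(j, h) = 0
u(C) = -4 (u(C) = -1*4 = -4)
A(s) = -4
V(708, J(-4)) - A(G) = -472 - 1*(-4) = -472 + 4 = -468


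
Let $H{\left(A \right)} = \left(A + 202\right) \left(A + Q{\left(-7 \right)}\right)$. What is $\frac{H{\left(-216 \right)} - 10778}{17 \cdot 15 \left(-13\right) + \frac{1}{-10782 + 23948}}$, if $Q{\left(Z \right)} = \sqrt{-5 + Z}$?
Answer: $\frac{102089164}{43645289} + \frac{368648 i \sqrt{3}}{43645289} \approx 2.3391 + 0.01463 i$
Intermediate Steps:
$H{\left(A \right)} = \left(202 + A\right) \left(A + 2 i \sqrt{3}\right)$ ($H{\left(A \right)} = \left(A + 202\right) \left(A + \sqrt{-5 - 7}\right) = \left(202 + A\right) \left(A + \sqrt{-12}\right) = \left(202 + A\right) \left(A + 2 i \sqrt{3}\right)$)
$\frac{H{\left(-216 \right)} - 10778}{17 \cdot 15 \left(-13\right) + \frac{1}{-10782 + 23948}} = \frac{\left(\left(-216\right)^{2} + 202 \left(-216\right) + 404 i \sqrt{3} + 2 i \left(-216\right) \sqrt{3}\right) - 10778}{17 \cdot 15 \left(-13\right) + \frac{1}{-10782 + 23948}} = \frac{\left(46656 - 43632 + 404 i \sqrt{3} - 432 i \sqrt{3}\right) - 10778}{255 \left(-13\right) + \frac{1}{13166}} = \frac{\left(3024 - 28 i \sqrt{3}\right) - 10778}{-3315 + \frac{1}{13166}} = \frac{-7754 - 28 i \sqrt{3}}{- \frac{43645289}{13166}} = \left(-7754 - 28 i \sqrt{3}\right) \left(- \frac{13166}{43645289}\right) = \frac{102089164}{43645289} + \frac{368648 i \sqrt{3}}{43645289}$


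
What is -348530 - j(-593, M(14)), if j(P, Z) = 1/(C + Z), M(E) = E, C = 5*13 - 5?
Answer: -25791221/74 ≈ -3.4853e+5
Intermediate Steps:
C = 60 (C = 65 - 5 = 60)
j(P, Z) = 1/(60 + Z)
-348530 - j(-593, M(14)) = -348530 - 1/(60 + 14) = -348530 - 1/74 = -25791221/74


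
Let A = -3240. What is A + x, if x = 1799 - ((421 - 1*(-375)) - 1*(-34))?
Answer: -2271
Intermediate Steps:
x = 969 (x = 1799 - ((421 + 375) + 34) = 1799 - (796 + 34) = 1799 - 1*830 = 1799 - 830 = 969)
A + x = -3240 + 969 = -2271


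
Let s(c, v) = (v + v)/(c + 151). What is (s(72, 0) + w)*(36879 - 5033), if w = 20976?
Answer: 668001696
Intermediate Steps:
s(c, v) = 2*v/(151 + c) (s(c, v) = (2*v)/(151 + c) = 2*v/(151 + c))
(s(72, 0) + w)*(36879 - 5033) = (2*0/(151 + 72) + 20976)*(36879 - 5033) = (2*0/223 + 20976)*31846 = (2*0*(1/223) + 20976)*31846 = (0 + 20976)*31846 = 20976*31846 = 668001696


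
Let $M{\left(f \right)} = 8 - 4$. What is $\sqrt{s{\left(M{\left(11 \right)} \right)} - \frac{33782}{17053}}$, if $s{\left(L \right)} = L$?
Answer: $\frac{\sqrt{587134790}}{17053} \approx 1.4209$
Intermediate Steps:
$M{\left(f \right)} = 4$
$\sqrt{s{\left(M{\left(11 \right)} \right)} - \frac{33782}{17053}} = \sqrt{4 - \frac{33782}{17053}} = \sqrt{\frac{34430}{17053}} = \frac{\sqrt{587134790}}{17053}$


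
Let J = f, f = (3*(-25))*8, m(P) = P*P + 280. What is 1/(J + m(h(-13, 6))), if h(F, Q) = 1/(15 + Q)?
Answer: -441/141119 ≈ -0.0031250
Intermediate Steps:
m(P) = 280 + P**2 (m(P) = P**2 + 280 = 280 + P**2)
f = -600 (f = -75*8 = -600)
J = -600
1/(J + m(h(-13, 6))) = 1/(-600 + (280 + (1/(15 + 6))**2)) = 1/(-600 + (280 + (1/21)**2)) = 1/(-600 + (280 + 1/441)) = 1/(-600 + 123481/441) = 1/(-141119/441) = -441/141119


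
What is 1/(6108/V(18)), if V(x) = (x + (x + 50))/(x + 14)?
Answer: 43/97728 ≈ 0.00044000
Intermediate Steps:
V(x) = (50 + 2*x)/(14 + x) (V(x) = (x + (50 + x))/(14 + x) = (50 + 2*x)/(14 + x))
1/(6108/V(18)) = 1/(6108/((2*(25 + 18)/(14 + 18)))) = 1/(6108/((2*43/32))) = 1/(6108/((2*(1/32)*43))) = 1/(6108/(43/16)) = 1/(6108*(16/43)) = 1/(97728/43) = 43/97728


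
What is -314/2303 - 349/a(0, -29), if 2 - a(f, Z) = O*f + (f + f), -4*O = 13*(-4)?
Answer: -804375/4606 ≈ -174.64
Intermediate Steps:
O = 13 (O = -13*(-4)/4 = -¼*(-52) = 13)
a(f, Z) = 2 - 15*f (a(f, Z) = 2 - (13*f + (f + f)) = 2 - (13*f + 2*f) = 2 - 15*f)
-314/2303 - 349/a(0, -29) = -314/2303 - 349/(2 - 15*0) = -314*1/2303 - 349/(2 + 0) = -314/2303 - 349/2 = -804375/4606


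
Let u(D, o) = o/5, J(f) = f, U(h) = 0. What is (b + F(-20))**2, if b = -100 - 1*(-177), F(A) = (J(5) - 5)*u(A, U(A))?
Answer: 5929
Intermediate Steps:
u(D, o) = o/5 (u(D, o) = o*(1/5) = o/5)
F(A) = 0 (F(A) = (5 - 5)*((1/5)*0) = 0*0 = 0)
b = 77 (b = -100 + 177 = 77)
(b + F(-20))**2 = (77 + 0)**2 = 77**2 = 5929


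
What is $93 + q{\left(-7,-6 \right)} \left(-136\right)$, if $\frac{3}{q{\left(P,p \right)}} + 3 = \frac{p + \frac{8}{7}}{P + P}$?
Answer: $\frac{16041}{65} \approx 246.78$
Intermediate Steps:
$q{\left(P,p \right)} = \frac{3}{-3 + \frac{\frac{8}{7} + p}{2 P}}$ ($q{\left(P,p \right)} = \frac{3}{-3 + \frac{p + \frac{8}{7}}{P + P}} = \frac{3}{-3 + \frac{p + 8 \cdot \frac{1}{7}}{2 P}} = \frac{3}{-3 + \left(p + \frac{8}{7}\right) \frac{1}{2 P}} = \frac{3}{-3 + \left(\frac{8}{7} + p\right) \frac{1}{2 P}} = \frac{3}{-3 + \frac{\frac{8}{7} + p}{2 P}}$)
$93 + q{\left(-7,-6 \right)} \left(-136\right) = 93 + 42 \left(-7\right) \frac{1}{8 - -294 + 7 \left(-6\right)} \left(-136\right) = 93 + 42 \left(-7\right) \frac{1}{8 + 294 - 42} \left(-136\right) = 93 + 42 \left(-7\right) \frac{1}{260} \left(-136\right) = 93 - - \frac{9996}{65} = 93 + \frac{9996}{65} = \frac{16041}{65}$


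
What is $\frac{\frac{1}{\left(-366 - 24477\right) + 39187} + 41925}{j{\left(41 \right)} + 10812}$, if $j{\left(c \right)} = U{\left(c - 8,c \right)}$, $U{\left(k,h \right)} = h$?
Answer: $\frac{601372201}{155675432} \approx 3.863$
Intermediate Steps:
$j{\left(c \right)} = c$
$\frac{\frac{1}{\left(-366 - 24477\right) + 39187} + 41925}{j{\left(41 \right)} + 10812} = \frac{\frac{1}{\left(-366 - 24477\right) + 39187} + 41925}{41 + 10812} = \frac{\frac{1}{\left(-366 - 24477\right) + 39187} + 41925}{10853} = \left(\frac{1}{-24843 + 39187} + 41925\right) \frac{1}{10853} = \left(\frac{1}{14344} + 41925\right) \frac{1}{10853} = \frac{601372201}{14344} \cdot \frac{1}{10853} = \frac{601372201}{155675432}$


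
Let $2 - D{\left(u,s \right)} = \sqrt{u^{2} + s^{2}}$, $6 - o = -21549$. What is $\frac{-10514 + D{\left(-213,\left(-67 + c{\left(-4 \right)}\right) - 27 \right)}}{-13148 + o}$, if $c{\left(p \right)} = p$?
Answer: $- \frac{10512}{8407} - \frac{\sqrt{54973}}{8407} \approx -1.2783$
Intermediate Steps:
$o = 21555$ ($o = 6 - -21549 = 6 + 21549 = 21555$)
$D{\left(u,s \right)} = 2 - \sqrt{s^{2} + u^{2}}$ ($D{\left(u,s \right)} = 2 - \sqrt{u^{2} + s^{2}} = 2 - \sqrt{s^{2} + u^{2}}$)
$\frac{-10514 + D{\left(-213,\left(-67 + c{\left(-4 \right)}\right) - 27 \right)}}{-13148 + o} = \frac{-10514 + \left(2 - \sqrt{\left(\left(-67 - 4\right) - 27\right)^{2} + \left(-213\right)^{2}}\right)}{-13148 + 21555} = \frac{-10514 + \left(2 - \sqrt{\left(-71 - 27\right)^{2} + 45369}\right)}{8407} = \left(-10514 + \left(2 - \sqrt{\left(-98\right)^{2} + 45369}\right)\right) \frac{1}{8407} = \left(-10514 + \left(2 - \sqrt{9604 + 45369}\right)\right) \frac{1}{8407} = \left(-10514 + \left(2 - \sqrt{54973}\right)\right) \frac{1}{8407} = \left(-10512 - \sqrt{54973}\right) \frac{1}{8407} = - \frac{10512}{8407} - \frac{\sqrt{54973}}{8407}$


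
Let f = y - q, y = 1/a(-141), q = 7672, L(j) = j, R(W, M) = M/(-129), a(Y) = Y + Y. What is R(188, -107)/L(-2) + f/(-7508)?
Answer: 55272983/91042008 ≈ 0.60711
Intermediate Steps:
a(Y) = 2*Y
R(W, M) = -M/129 (R(W, M) = M*(-1/129) = -M/129)
y = -1/282 (y = 1/(2*(-141)) = 1/(-282) = -1/282 ≈ -0.0035461)
f = -2163505/282 (f = -1/282 - 1*7672 = -1/282 - 7672 = -2163505/282 ≈ -7672.0)
R(188, -107)/L(-2) + f/(-7508) = -1/129*(-107)/(-2) - 2163505/282/(-7508) = (107/129)*(-½) - 2163505/282*(-1/7508) = -107/258 + 2163505/2117256 = 55272983/91042008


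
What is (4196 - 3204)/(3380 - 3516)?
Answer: -124/17 ≈ -7.2941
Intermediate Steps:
(4196 - 3204)/(3380 - 3516) = 992/(-136) = 992*(-1/136) = -124/17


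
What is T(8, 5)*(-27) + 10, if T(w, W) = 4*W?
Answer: -530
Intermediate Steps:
T(8, 5)*(-27) + 10 = (4*5)*(-27) + 10 = 20*(-27) + 10 = -540 + 10 = -530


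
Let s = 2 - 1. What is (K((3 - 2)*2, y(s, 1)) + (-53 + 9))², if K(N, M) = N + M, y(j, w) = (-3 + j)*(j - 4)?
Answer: 1296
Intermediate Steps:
s = 1
y(j, w) = (-4 + j)*(-3 + j) (y(j, w) = (-3 + j)*(-4 + j) = (-4 + j)*(-3 + j))
K(N, M) = M + N
(K((3 - 2)*2, y(s, 1)) + (-53 + 9))² = (((12 + 1² - 7*1) + (3 - 2)*2) + (-53 + 9))² = (((12 + 1 - 7) + 1*2) - 44)² = ((6 + 2) - 44)² = (8 - 44)² = (-36)² = 1296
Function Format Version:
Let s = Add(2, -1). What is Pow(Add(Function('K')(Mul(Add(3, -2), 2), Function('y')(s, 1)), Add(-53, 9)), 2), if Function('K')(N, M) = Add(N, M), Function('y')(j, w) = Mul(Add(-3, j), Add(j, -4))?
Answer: 1296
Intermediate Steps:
s = 1
Function('y')(j, w) = Mul(Add(-4, j), Add(-3, j)) (Function('y')(j, w) = Mul(Add(-3, j), Add(-4, j)) = Mul(Add(-4, j), Add(-3, j)))
Function('K')(N, M) = Add(M, N)
Pow(Add(Function('K')(Mul(Add(3, -2), 2), Function('y')(s, 1)), Add(-53, 9)), 2) = Pow(Add(Add(Add(12, Pow(1, 2), Mul(-7, 1)), Mul(Add(3, -2), 2)), Add(-53, 9)), 2) = Pow(Add(Add(Add(12, 1, -7), Mul(1, 2)), -44), 2) = Pow(Add(Add(6, 2), -44), 2) = Pow(Add(8, -44), 2) = Pow(-36, 2) = 1296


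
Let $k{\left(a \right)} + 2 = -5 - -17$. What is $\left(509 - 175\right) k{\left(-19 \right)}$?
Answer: $3340$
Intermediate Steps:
$k{\left(a \right)} = 10$ ($k{\left(a \right)} = -2 - -12 = -2 + \left(-5 + 17\right) = -2 + 12 = 10$)
$\left(509 - 175\right) k{\left(-19 \right)} = \left(509 - 175\right) 10 = 334 \cdot 10 = 3340$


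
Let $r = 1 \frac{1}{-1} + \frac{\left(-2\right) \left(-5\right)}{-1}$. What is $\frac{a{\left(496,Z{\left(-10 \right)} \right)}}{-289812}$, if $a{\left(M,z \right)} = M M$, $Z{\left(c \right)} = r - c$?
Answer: $- \frac{61504}{72453} \approx -0.84888$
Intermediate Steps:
$r = -11$ ($r = 1 \left(-1\right) + 10 \left(-1\right) = -1 - 10 = -11$)
$Z{\left(c \right)} = -11 - c$
$a{\left(M,z \right)} = M^{2}$
$\frac{a{\left(496,Z{\left(-10 \right)} \right)}}{-289812} = \frac{496^{2}}{-289812} = 246016 \left(- \frac{1}{289812}\right) = - \frac{61504}{72453}$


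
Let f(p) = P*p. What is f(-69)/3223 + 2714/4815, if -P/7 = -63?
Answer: -137768413/15518745 ≈ -8.8775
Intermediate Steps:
P = 441 (P = -7*(-63) = 441)
f(p) = 441*p
f(-69)/3223 + 2714/4815 = (441*(-69))/3223 + 2714/4815 = -30429*1/3223 + 2714*(1/4815) = -30429/3223 + 2714/4815 = -137768413/15518745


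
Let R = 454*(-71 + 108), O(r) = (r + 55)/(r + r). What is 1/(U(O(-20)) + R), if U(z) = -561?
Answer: 1/16237 ≈ 6.1588e-5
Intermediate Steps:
O(r) = (55 + r)/(2*r) (O(r) = (55 + r)/((2*r)) = (55 + r)*(1/(2*r)) = (55 + r)/(2*r))
R = 16798 (R = 454*37 = 16798)
1/(U(O(-20)) + R) = 1/(-561 + 16798) = 1/16237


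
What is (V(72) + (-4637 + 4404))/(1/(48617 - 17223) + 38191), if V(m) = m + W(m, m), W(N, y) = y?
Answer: -2794066/1198968255 ≈ -0.0023304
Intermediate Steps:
V(m) = 2*m (V(m) = m + m = 2*m)
(V(72) + (-4637 + 4404))/(1/(48617 - 17223) + 38191) = (2*72 + (-4637 + 4404))/(1/(48617 - 17223) + 38191) = (144 - 233)/(1/31394 + 38191) = -89/(1/31394 + 38191) = -89/1198968255/31394 = -89*31394/1198968255 = -2794066/1198968255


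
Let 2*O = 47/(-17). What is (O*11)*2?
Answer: -517/17 ≈ -30.412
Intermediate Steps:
O = -47/34 (O = (47/(-17))/2 = (47*(-1/17))/2 = (½)*(-47/17) = -47/34 ≈ -1.3824)
(O*11)*2 = -47/34*11*2 = -517/34*2 = -517/17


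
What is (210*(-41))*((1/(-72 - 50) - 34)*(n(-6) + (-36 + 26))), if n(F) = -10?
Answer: -357228900/61 ≈ -5.8562e+6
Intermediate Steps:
(210*(-41))*((1/(-72 - 50) - 34)*(n(-6) + (-36 + 26))) = (210*(-41))*((1/(-72 - 50) - 34)*(-10 + (-36 + 26))) = -8610*(1/(-122) - 34)*(-10 - 10) = -8610*(-1/122 - 34)*(-20) = -(-17861445)*(-20)/61 = -8610*41490/61 = -357228900/61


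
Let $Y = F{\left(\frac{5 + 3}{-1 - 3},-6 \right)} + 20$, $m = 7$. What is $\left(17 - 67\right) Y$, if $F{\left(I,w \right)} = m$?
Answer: $-1350$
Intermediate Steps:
$F{\left(I,w \right)} = 7$
$Y = 27$ ($Y = 7 + 20 = 27$)
$\left(17 - 67\right) Y = \left(17 - 67\right) 27 = \left(-50\right) 27 = -1350$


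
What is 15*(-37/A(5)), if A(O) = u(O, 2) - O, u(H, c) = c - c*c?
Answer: 555/7 ≈ 79.286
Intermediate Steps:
u(H, c) = c - c**2
A(O) = -2 - O (A(O) = 2*(1 - 1*2) - O = 2*(1 - 2) - O = 2*(-1) - O = -2 - O)
15*(-37/A(5)) = 15*(-37/(-2 - 1*5)) = 15*(-37/(-2 - 5)) = 15*(-37/(-7)) = 15*(-37*(-1/7)) = 15*(37/7) = 555/7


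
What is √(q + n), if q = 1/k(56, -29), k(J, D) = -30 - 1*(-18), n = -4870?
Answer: I*√175323/6 ≈ 69.786*I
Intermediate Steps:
k(J, D) = -12 (k(J, D) = -30 + 18 = -12)
q = -1/12 (q = 1/(-12) = -1/12 ≈ -0.083333)
√(q + n) = √(-1/12 - 4870) = √(-58441/12) = I*√175323/6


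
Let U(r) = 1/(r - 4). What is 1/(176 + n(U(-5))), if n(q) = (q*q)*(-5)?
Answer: 81/14251 ≈ 0.0056838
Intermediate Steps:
U(r) = 1/(-4 + r)
n(q) = -5*q**2 (n(q) = q**2*(-5) = -5*q**2)
1/(176 + n(U(-5))) = 1/(176 - 5/(-4 - 5)**2) = 1/(176 - 5*(1/(-9))**2) = 1/(176 - 5*(-1/9)**2) = 1/(176 - 5*1/81) = 1/(176 - 5/81) = 1/(14251/81) = 81/14251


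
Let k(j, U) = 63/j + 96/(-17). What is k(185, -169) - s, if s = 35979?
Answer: -113170644/3145 ≈ -35984.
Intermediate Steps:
k(j, U) = -96/17 + 63/j (k(j, U) = 63/j + 96*(-1/17) = 63/j - 96/17 = -96/17 + 63/j)
k(185, -169) - s = (-96/17 + 63/185) - 1*35979 = (-96/17 + 63*(1/185)) - 35979 = (-96/17 + 63/185) - 35979 = -16689/3145 - 35979 = -113170644/3145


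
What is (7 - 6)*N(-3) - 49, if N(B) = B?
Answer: -52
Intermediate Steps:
(7 - 6)*N(-3) - 49 = (7 - 6)*(-3) - 49 = 1*(-3) - 49 = -3 - 49 = -52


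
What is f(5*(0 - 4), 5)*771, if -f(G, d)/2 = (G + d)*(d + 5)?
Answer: 231300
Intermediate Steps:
f(G, d) = -2*(5 + d)*(G + d) (f(G, d) = -2*(G + d)*(d + 5) = -2*(G + d)*(5 + d) = -2*(5 + d)*(G + d))
f(5*(0 - 4), 5)*771 = (-50*(0 - 4) - 10*5 - 2*5² - 2*5*(0 - 4)*5)*771 = (-50*(-4) - 50 - 2*25 - 2*5*(-4)*5)*771 = (-10*(-20) - 50 - 50 - 2*(-20)*5)*771 = (200 - 50 - 50 + 200)*771 = 300*771 = 231300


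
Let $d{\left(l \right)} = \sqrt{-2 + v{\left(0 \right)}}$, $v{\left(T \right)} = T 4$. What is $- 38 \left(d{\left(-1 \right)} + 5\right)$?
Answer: $-190 - 38 i \sqrt{2} \approx -190.0 - 53.74 i$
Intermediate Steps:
$v{\left(T \right)} = 4 T$
$d{\left(l \right)} = i \sqrt{2}$ ($d{\left(l \right)} = \sqrt{-2 + 4 \cdot 0} = \sqrt{-2 + 0} = \sqrt{-2} = i \sqrt{2}$)
$- 38 \left(d{\left(-1 \right)} + 5\right) = - 38 \left(i \sqrt{2} + 5\right) = - 38 \left(5 + i \sqrt{2}\right) = -190 - 38 i \sqrt{2}$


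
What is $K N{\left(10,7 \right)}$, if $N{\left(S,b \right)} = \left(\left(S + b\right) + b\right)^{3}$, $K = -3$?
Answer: $-41472$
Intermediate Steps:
$N{\left(S,b \right)} = \left(S + 2 b\right)^{3}$
$K N{\left(10,7 \right)} = - 3 \left(10 + 2 \cdot 7\right)^{3} = - 3 \left(10 + 14\right)^{3} = - 3 \cdot 24^{3} = \left(-3\right) 13824 = -41472$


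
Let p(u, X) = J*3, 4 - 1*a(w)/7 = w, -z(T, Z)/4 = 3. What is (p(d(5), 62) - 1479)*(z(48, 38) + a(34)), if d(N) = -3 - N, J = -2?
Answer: 329670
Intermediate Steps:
z(T, Z) = -12 (z(T, Z) = -4*3 = -12)
a(w) = 28 - 7*w
p(u, X) = -6 (p(u, X) = -2*3 = -6)
(p(d(5), 62) - 1479)*(z(48, 38) + a(34)) = (-6 - 1479)*(-12 + (28 - 7*34)) = -1485*(-12 + (28 - 238)) = -1485*(-12 - 210) = -1485*(-222) = 329670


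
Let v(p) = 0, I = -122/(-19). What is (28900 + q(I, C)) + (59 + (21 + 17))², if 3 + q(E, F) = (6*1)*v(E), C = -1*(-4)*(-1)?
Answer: 38306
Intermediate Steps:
I = 122/19 (I = -122*(-1/19) = 122/19 ≈ 6.4211)
C = -4 (C = 4*(-1) = -4)
q(E, F) = -3 (q(E, F) = -3 + (6*1)*0 = -3 + 6*0 = -3 + 0 = -3)
(28900 + q(I, C)) + (59 + (21 + 17))² = (28900 - 3) + (59 + (21 + 17))² = 28897 + (59 + 38)² = 28897 + 97² = 28897 + 9409 = 38306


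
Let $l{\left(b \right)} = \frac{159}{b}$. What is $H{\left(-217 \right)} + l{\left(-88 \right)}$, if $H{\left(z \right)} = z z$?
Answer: $\frac{4143673}{88} \approx 47087.0$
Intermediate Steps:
$H{\left(z \right)} = z^{2}$
$H{\left(-217 \right)} + l{\left(-88 \right)} = \left(-217\right)^{2} + \frac{159}{-88} = 47089 + 159 \left(- \frac{1}{88}\right) = 47089 - \frac{159}{88} = \frac{4143673}{88}$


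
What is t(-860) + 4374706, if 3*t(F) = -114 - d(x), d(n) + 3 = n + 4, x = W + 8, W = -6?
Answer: 4374667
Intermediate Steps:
x = 2 (x = -6 + 8 = 2)
d(n) = 1 + n (d(n) = -3 + (n + 4) = -3 + (4 + n) = 1 + n)
t(F) = -39 (t(F) = (-114 - (1 + 2))/3 = (-114 - 1*3)/3 = (-114 - 3)/3 = (⅓)*(-117) = -39)
t(-860) + 4374706 = -39 + 4374706 = 4374667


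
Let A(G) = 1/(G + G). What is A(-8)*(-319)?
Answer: 319/16 ≈ 19.938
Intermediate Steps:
A(G) = 1/(2*G)
A(-8)*(-319) = ((1/2)/(-8))*(-319) = ((1/2)*(-1/8))*(-319) = -1/16*(-319) = 319/16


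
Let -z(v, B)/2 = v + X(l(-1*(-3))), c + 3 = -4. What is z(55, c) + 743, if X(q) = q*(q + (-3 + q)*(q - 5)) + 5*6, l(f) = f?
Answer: 555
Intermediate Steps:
c = -7 (c = -3 - 4 = -7)
X(q) = 30 + q*(q + (-5 + q)*(-3 + q)) (X(q) = q*(q + (-3 + q)*(-5 + q)) + 30 = q*(q + (-5 + q)*(-3 + q)) + 30 = 30 + q*(q + (-5 + q)*(-3 + q)))
z(v, B) = -78 - 2*v (z(v, B) = -2*(v + (30 + (-1*(-3))**3 - 7*(-1*(-3))**2 + 15*(-1*(-3)))) = -2*(v + (30 + 3**3 - 7*3**2 + 15*3)) = -2*(v + (30 + 27 - 7*9 + 45)) = -2*(v + (30 + 27 - 63 + 45)) = -2*(v + 39) = -2*(39 + v) = -78 - 2*v)
z(55, c) + 743 = (-78 - 2*55) + 743 = (-78 - 110) + 743 = -188 + 743 = 555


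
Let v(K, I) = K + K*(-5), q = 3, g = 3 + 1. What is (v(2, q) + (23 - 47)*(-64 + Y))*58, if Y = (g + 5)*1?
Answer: 76096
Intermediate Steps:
g = 4
v(K, I) = -4*K (v(K, I) = K - 5*K = -4*K)
Y = 9 (Y = (4 + 5)*1 = 9*1 = 9)
(v(2, q) + (23 - 47)*(-64 + Y))*58 = (-4*2 + (23 - 47)*(-64 + 9))*58 = (-8 - 24*(-55))*58 = (-8 + 1320)*58 = 1312*58 = 76096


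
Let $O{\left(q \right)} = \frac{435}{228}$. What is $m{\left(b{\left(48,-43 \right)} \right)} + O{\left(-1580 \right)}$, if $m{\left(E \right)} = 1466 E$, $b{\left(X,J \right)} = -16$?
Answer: $- \frac{1782511}{76} \approx -23454.0$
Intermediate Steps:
$O{\left(q \right)} = \frac{145}{76}$ ($O{\left(q \right)} = 435 \cdot \frac{1}{228} = \frac{145}{76}$)
$m{\left(b{\left(48,-43 \right)} \right)} + O{\left(-1580 \right)} = 1466 \left(-16\right) + \frac{145}{76} = -23456 + \frac{145}{76} = - \frac{1782511}{76}$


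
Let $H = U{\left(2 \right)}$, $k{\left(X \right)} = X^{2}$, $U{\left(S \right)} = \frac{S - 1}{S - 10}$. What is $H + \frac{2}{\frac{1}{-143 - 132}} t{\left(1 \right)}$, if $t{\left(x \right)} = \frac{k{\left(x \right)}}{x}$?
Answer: $- \frac{4401}{8} \approx -550.13$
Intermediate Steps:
$U{\left(S \right)} = \frac{-1 + S}{-10 + S}$
$H = - \frac{1}{8}$ ($H = \frac{-1 + 2}{-10 + 2} = \frac{1}{-8} \cdot 1 = \left(- \frac{1}{8}\right) 1 = - \frac{1}{8} \approx -0.125$)
$t{\left(x \right)} = x$ ($t{\left(x \right)} = \frac{x^{2}}{x} = x$)
$H + \frac{2}{\frac{1}{-143 - 132}} t{\left(1 \right)} = - \frac{1}{8} + \frac{2}{\frac{1}{-143 - 132}} \cdot 1 = - \frac{1}{8} + \frac{2}{\frac{1}{-275}} \cdot 1 = - \frac{1}{8} + \frac{2}{- \frac{1}{275}} \cdot 1 = - \frac{1}{8} + 2 \left(-275\right) 1 = - \frac{1}{8} - 550 = - \frac{4401}{8}$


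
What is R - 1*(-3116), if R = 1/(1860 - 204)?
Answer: 5160097/1656 ≈ 3116.0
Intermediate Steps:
R = 1/1656 ≈ 0.00060386
R - 1*(-3116) = 1/1656 - 1*(-3116) = 1/1656 + 3116 = 5160097/1656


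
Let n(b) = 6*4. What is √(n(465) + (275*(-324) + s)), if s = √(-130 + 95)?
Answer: √(-89076 + I*√35) ≈ 0.0099 + 298.46*I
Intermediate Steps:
n(b) = 24
s = I*√35 (s = √(-35) = I*√35 ≈ 5.9161*I)
√(n(465) + (275*(-324) + s)) = √(24 + (275*(-324) + I*√35)) = √(24 + (-89100 + I*√35)) = √(-89076 + I*√35)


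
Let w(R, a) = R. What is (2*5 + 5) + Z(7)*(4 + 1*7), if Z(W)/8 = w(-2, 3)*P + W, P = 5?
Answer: -249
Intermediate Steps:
Z(W) = -80 + 8*W (Z(W) = 8*(-2*5 + W) = 8*(-10 + W) = -80 + 8*W)
(2*5 + 5) + Z(7)*(4 + 1*7) = (2*5 + 5) + (-80 + 8*7)*(4 + 1*7) = (10 + 5) + (-80 + 56)*(4 + 7) = 15 - 24*11 = 15 - 264 = -249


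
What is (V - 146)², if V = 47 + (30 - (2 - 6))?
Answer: 4225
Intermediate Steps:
V = 81 (V = 47 + (30 - 1*(-4)) = 47 + (30 + 4) = 47 + 34 = 81)
(V - 146)² = (81 - 146)² = (-65)² = 4225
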